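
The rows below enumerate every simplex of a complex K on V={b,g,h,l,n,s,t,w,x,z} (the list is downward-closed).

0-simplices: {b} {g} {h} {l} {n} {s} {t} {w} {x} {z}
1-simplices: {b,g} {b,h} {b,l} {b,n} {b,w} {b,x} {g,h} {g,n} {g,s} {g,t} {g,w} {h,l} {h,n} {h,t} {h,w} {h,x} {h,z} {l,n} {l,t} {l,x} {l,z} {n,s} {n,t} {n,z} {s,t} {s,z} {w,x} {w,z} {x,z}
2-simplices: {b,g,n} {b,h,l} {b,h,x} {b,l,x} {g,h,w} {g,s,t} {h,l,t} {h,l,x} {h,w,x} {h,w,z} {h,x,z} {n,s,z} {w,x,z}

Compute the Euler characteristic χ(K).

n_0=10 n_1=29 n_2=13
χ=+10−29+13=-6

χ(K)=-6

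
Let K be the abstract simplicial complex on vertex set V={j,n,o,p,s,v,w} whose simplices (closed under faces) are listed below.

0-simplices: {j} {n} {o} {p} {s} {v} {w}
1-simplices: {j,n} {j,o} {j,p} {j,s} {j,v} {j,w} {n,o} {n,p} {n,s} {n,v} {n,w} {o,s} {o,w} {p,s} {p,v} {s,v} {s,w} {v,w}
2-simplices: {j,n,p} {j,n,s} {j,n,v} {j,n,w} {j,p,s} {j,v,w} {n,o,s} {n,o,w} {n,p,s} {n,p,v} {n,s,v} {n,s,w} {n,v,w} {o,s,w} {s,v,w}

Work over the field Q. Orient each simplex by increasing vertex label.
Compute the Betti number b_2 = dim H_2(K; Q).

b_2=4

n_0=7 n_1=18 n_2=15  [Q]
∂1: piv[jn,jo,jp,js,jv,jw] rk=6  ker:no,np,ns,nv,nw,os,ow,ps,pv,sv,sw,vw
∂2: piv[jnp,jns,jnv,jnw,jps,jvw,nos,now,npv,nsv,nsw] rk=11  ker:nps,nvw,osw,svw
b_2=(15−11)−0=4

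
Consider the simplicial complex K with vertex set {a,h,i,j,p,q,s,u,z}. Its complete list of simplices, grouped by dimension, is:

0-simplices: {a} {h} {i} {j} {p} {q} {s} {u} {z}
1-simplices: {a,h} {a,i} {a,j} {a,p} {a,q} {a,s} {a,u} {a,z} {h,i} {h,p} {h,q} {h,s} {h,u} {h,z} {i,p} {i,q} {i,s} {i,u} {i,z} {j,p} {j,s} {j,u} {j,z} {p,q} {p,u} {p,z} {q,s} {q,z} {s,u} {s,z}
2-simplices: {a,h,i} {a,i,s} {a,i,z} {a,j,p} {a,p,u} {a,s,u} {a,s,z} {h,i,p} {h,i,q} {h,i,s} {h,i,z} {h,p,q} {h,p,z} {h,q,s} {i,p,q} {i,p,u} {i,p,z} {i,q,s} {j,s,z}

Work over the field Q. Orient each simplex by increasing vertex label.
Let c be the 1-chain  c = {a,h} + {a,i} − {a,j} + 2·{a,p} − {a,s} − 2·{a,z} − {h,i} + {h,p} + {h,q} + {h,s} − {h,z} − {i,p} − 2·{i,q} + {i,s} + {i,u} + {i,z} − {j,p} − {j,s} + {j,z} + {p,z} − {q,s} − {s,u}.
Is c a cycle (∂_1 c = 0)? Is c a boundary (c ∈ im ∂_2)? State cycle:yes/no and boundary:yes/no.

cycle:yes boundary:yes

n_0=9 n_1=30 n_2=19  [Q]
∂1: piv[ah,ai,aj,ap,aq,as,au,az] rk=8  ker:hi,hp,hq,hs,hu,hz,ip,iq,is,iu,iz,jp,js,ju,jz,pq,pu,pz,qs,qz,su,sz
∂2: piv[ahi,ais,aiz,ajp,apu,asu,asz,hip,hiq,his,hiz,hpq,hpz,hqs,ipu,jsz] rk=16  ker:ipq,ipz,iqs
∂1c = 0
c vs im∂2: reduces to 0 ⇒ boundary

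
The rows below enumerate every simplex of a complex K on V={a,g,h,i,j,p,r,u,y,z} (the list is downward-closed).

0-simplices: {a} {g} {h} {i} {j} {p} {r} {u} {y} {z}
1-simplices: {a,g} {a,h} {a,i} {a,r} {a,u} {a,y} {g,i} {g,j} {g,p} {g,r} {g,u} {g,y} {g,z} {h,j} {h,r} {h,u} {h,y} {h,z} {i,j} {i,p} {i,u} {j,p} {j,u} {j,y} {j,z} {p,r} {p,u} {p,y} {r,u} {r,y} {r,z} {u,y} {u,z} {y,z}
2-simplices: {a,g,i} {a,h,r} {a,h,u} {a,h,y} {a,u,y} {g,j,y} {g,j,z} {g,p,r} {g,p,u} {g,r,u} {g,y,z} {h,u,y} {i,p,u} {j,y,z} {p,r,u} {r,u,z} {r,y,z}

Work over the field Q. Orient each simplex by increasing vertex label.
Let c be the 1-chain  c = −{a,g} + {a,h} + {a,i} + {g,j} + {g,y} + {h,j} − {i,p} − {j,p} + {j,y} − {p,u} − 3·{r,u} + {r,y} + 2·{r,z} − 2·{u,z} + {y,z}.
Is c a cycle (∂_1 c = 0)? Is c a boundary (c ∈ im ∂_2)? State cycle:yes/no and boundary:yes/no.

n_0=10 n_1=34 n_2=17  [Q]
∂1: piv[ag,ah,ai,ar,au,ay,gj,gp,gz] rk=9  ker:gi,gr,gu,gy,hj,hr,hu,hy,hz,ij,ip,iu,jp,ju,jy,jz,pr,pu,py,ru,ry,rz,uy,uz,yz
∂2: piv[agi,ahr,ahu,ahy,auy,gjy,gjz,gpr,gpu,gru,gyz,ipu,ruz,ryz] rk=14  ker:huy,jyz,pru
∂1c = −{a} − 3·{g} + 2·{i} + 2·{j} − {p} − 2·{u} + 2·{y} + {z}

cycle:no boundary:no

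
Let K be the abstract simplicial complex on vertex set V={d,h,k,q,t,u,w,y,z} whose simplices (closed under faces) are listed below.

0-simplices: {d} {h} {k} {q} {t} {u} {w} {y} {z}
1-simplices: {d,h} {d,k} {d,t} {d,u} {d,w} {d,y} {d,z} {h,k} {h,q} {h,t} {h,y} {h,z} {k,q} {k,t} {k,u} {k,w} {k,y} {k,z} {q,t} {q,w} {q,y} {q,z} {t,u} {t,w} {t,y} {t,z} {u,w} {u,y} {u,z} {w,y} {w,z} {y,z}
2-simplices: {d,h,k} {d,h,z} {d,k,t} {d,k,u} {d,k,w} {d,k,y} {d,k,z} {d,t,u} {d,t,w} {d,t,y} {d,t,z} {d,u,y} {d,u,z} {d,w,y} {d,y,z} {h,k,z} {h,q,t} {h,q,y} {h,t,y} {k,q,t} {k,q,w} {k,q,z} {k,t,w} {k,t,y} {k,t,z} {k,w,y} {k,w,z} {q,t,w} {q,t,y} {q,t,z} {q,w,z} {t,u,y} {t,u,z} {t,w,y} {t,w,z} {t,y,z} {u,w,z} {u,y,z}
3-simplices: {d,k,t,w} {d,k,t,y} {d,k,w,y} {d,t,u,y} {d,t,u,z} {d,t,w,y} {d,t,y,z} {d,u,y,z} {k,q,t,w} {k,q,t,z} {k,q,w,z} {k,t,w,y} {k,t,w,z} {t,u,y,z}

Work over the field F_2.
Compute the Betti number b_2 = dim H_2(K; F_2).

n_0=9 n_1=32 n_2=38 n_3=14  [Z2]
∂1: piv[dh,dk,dt,du,dw,dy,dz,hq] rk=8  ker:hk,ht,hy,hz,kq,kt,ku,kw,ky,kz,qt,qw,qy,qz,tu,tw,ty,tz,uw,uy,uz,wy,wz,yz
∂2: piv[dhk,dhz,dkt,dku,dkw,dky,dkz,dtu,dtw,dty,dtz,duy,duz,dwy,dyz,hqt,hqy,hty,kqt,kqw,kqz,kwz,uwz] rk=23  ker:hkz,ktw,kty,ktz,kwy,qtw,qty,qtz,qwz,tuy,tuz,twy,twz,tyz,uyz
∂3: piv[dktw,dkty,dkwy,dtuy,dtuz,dtwy,dtyz,duyz,kqtw,kqtz,kqwz,ktwz] rk=12  ker:ktwy,tuyz
b_2=(38−23)−12=3

b_2=3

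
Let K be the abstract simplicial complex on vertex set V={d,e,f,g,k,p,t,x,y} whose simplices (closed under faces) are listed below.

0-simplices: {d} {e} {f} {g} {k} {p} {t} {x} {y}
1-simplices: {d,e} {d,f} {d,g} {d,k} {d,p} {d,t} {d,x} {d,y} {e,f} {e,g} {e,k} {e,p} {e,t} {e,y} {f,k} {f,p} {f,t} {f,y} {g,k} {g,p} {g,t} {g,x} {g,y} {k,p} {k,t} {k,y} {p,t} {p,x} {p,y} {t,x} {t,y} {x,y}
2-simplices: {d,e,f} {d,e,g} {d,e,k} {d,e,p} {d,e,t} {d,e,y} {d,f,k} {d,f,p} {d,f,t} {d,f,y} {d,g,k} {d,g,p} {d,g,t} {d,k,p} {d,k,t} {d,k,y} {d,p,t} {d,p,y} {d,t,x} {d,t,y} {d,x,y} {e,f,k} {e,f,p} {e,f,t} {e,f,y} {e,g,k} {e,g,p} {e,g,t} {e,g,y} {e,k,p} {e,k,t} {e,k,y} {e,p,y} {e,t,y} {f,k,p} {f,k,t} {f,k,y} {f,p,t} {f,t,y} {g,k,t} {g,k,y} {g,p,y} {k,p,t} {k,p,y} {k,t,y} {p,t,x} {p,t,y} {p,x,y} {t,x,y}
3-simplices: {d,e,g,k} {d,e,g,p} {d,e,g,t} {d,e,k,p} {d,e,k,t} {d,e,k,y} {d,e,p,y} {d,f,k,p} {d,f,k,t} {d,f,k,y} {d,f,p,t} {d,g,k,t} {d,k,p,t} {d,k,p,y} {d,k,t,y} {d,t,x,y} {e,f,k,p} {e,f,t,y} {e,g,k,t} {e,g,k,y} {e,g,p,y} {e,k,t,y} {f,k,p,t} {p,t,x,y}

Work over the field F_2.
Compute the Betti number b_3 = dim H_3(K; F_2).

n_0=9 n_1=32 n_2=49 n_3=24  [Z2]
∂1: piv[de,df,dg,dk,dp,dt,dx,dy] rk=8  ker:ef,eg,ek,ep,et,ey,fk,fp,ft,fy,gk,gp,gt,gx,gy,kp,kt,ky,pt,px,py,tx,ty,xy
∂2: piv[def,deg,dek,dep,det,dey,dfk,dfp,dft,dfy,dgk,dgp,dgt,dkp,dkt,dky,dpt,dpy,dtx,dty,dxy,egy,ptx] rk=23  ker:efk,efp,eft,efy,egk,egp,egt,ekp,ekt,eky,epy,ety,fkp,fkt,fky,fpt,fty,gkt,gky,gpy,kpt,kpy,kty,pty,pxy,txy
∂3: piv[degk,degp,degt,dekp,dekt,deky,depy,dfkp,dfkt,dfky,dfpt,dgkt,dkpt,dkpy,dkty,dtxy,efkp,efty,egky,egpy,ekty,ptxy] rk=22  ker:egkt,fkpt
b_3=(24−22)−0=2

b_3=2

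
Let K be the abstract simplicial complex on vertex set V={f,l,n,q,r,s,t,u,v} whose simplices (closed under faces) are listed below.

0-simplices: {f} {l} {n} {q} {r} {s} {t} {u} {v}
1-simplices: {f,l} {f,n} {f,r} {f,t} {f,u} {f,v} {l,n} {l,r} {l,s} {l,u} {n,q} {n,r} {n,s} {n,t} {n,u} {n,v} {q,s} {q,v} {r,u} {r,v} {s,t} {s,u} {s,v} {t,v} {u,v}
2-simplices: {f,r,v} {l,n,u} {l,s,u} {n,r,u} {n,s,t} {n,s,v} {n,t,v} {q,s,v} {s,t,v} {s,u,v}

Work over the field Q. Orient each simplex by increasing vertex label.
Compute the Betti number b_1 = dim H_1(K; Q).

b_1=8

n_0=9 n_1=25 n_2=10  [Q]
∂1: piv[fl,fn,fr,ft,fu,fv,ls,nq] rk=8  ker:ln,lr,lu,nr,ns,nt,nu,nv,qs,qv,ru,rv,st,su,sv,tv,uv
∂2: piv[frv,lnu,lsu,nru,nst,nsv,ntv,qsv,suv] rk=9  ker:stv
b_1=(25−8)−9=8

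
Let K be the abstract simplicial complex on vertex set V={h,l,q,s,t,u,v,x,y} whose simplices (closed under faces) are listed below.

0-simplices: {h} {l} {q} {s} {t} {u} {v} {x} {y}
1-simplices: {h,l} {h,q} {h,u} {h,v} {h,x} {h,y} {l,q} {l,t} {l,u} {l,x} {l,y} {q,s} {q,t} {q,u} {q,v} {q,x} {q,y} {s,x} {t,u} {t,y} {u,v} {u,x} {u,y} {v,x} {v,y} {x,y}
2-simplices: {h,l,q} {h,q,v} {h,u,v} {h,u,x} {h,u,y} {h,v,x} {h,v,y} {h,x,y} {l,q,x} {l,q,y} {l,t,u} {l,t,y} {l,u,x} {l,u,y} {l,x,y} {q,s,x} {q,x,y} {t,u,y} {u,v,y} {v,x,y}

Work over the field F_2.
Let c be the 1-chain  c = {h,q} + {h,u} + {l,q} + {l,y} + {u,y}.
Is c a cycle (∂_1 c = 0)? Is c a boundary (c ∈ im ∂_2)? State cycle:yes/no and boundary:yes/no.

cycle:yes boundary:no

n_0=9 n_1=26 n_2=20  [Z2]
∂1: piv[hl,hq,hu,hv,hx,hy,lt,qs] rk=8  ker:lq,lu,lx,ly,qt,qu,qv,qx,qy,sx,tu,ty,uv,ux,uy,vx,vy,xy
∂2: piv[hlq,hqv,huv,hux,huy,hvx,hvy,hxy,lqx,lqy,ltu,lty,lux,luy,qsx] rk=15  ker:lxy,qxy,tuy,uvy,vxy
∂1c = 0
c vs im∂2: residual ≠ 0 ⇒ not boundary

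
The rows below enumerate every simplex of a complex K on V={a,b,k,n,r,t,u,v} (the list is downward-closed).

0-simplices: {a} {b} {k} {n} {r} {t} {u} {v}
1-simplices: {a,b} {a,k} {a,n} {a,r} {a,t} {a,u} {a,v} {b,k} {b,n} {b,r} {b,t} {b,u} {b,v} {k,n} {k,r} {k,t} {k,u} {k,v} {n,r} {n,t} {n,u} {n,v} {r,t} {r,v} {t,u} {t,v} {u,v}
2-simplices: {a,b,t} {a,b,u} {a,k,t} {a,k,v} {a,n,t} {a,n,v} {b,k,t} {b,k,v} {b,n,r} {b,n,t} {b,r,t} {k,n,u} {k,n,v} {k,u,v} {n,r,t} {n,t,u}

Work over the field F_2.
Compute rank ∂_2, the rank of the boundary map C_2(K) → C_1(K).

n_0=8 n_1=27 n_2=16  [Z2]
∂1: piv[ab,ak,an,ar,at,au,av] rk=7  ker:bk,bn,br,bt,bu,bv,kn,kr,kt,ku,kv,nr,nt,nu,nv,rt,rv,tu,tv,uv
∂2: piv[abt,abu,akt,akv,ant,anv,bkt,bkv,bnr,bnt,brt,knu,knv,kuv,ntu] rk=15  ker:nrt
rk∂_2=15

rank∂_2=15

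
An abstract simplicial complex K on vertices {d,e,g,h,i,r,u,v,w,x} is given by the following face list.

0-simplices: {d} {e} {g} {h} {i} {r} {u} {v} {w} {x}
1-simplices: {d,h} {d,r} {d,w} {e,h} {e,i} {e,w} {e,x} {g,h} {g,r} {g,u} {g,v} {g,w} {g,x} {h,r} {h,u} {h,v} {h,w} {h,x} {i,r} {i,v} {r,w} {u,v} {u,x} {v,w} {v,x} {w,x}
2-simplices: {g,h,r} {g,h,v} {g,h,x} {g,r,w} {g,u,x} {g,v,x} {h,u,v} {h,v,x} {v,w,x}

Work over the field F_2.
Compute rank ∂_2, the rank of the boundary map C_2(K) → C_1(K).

rank∂_2=8

n_0=10 n_1=26 n_2=9  [Z2]
∂1: piv[dh,dr,dw,eh,ei,ex,gh,gu,gv] rk=9  ker:ew,gr,gw,gx,hr,hu,hv,hw,hx,ir,iv,rw,uv,ux,vw,vx,wx
∂2: piv[ghr,ghv,ghx,grw,gux,gvx,huv,vwx] rk=8  ker:hvx
rk∂_2=8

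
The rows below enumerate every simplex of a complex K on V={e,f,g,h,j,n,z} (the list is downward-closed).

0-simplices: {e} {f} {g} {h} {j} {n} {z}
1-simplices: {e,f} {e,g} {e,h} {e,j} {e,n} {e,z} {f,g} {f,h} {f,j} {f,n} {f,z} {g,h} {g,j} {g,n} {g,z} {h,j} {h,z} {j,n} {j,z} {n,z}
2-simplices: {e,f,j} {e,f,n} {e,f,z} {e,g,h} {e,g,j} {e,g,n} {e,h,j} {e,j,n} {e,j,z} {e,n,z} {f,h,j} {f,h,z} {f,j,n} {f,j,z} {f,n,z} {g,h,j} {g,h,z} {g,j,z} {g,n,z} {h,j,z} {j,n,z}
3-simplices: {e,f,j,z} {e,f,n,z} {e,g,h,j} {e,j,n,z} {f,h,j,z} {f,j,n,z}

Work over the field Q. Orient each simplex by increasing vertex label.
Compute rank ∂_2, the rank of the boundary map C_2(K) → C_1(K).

rank∂_2=13

n_0=7 n_1=20 n_2=21 n_3=6  [Q]
∂1: piv[ef,eg,eh,ej,en,ez] rk=6  ker:fg,fh,fj,fn,fz,gh,gj,gn,gz,hj,hz,jn,jz,nz
∂2: piv[efj,efn,efz,egh,egj,egn,ehj,ejn,ejz,enz,fhj,fhz,ghz] rk=13  ker:fjn,fjz,fnz,ghj,gjz,gnz,hjz,jnz
∂3: piv[efjz,efnz,eghj,ejnz,fhjz,fjnz] rk=6
rk∂_2=13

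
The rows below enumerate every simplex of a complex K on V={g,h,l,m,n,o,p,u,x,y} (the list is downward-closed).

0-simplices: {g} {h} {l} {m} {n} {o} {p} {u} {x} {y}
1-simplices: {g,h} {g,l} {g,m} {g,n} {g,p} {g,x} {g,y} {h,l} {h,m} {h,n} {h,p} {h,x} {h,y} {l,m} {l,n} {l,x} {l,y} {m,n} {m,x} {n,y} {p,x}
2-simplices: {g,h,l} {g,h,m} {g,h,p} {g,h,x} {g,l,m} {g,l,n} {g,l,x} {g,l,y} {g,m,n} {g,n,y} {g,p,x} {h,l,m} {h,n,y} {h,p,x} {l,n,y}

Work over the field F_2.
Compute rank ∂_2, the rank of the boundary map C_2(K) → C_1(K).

n_0=10 n_1=21 n_2=15  [Z2]
∂1: piv[gh,gl,gm,gn,gp,gx,gy] rk=7  ker:hl,hm,hn,hp,hx,hy,lm,ln,lx,ly,mn,mx,ny,px
∂2: piv[ghl,ghm,ghp,ghx,glm,gln,glx,gly,gmn,gny,gpx,hny] rk=12  ker:hlm,hpx,lny
rk∂_2=12

rank∂_2=12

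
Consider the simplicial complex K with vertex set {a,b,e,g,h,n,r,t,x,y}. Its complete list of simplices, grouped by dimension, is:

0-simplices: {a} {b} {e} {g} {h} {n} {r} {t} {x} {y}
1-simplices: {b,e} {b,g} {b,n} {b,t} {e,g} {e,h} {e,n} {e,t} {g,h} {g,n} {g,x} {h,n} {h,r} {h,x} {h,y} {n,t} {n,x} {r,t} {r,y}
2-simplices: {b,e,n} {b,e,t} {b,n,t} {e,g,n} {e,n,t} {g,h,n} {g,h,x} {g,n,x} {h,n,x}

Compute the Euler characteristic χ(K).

n_0=10 n_1=19 n_2=9
χ=+10−19+9=0

χ(K)=0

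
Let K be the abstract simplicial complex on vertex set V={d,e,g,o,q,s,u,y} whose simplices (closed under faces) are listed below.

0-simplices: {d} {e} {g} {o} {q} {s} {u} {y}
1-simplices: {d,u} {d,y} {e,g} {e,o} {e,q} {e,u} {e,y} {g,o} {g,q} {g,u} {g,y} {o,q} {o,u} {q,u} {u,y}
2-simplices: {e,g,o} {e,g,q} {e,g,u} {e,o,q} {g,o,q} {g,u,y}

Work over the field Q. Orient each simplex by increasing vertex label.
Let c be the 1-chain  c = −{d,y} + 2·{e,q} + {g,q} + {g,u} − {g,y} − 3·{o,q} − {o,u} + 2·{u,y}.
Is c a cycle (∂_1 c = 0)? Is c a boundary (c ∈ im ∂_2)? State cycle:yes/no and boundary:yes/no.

cycle:no boundary:no

n_0=8 n_1=15 n_2=6  [Q]
∂1: piv[du,dy,eg,eo,eq,eu] rk=6  ker:ey,go,gq,gu,gy,oq,ou,qu,uy
∂2: piv[ego,egq,egu,eoq,guy] rk=5  ker:goq
∂1c = {d} − 2·{e} − {g} + 4·{o} − 2·{u}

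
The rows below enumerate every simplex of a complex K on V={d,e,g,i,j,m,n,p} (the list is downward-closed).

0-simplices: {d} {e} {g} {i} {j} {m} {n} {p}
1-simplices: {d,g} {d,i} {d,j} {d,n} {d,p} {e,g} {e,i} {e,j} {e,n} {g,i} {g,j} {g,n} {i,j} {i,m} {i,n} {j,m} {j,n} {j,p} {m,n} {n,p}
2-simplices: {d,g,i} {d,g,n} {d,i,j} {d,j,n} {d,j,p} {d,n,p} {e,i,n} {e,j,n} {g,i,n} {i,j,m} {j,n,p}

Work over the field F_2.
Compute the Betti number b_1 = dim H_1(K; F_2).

n_0=8 n_1=20 n_2=11  [Z2]
∂1: piv[dg,di,dj,dn,dp,eg,im] rk=7  ker:ei,ej,en,gi,gj,gn,ij,in,jm,jn,jp,mn,np
∂2: piv[dgi,dgn,dij,djn,djp,dnp,ein,ejn,gin,ijm] rk=10  ker:jnp
b_1=(20−7)−10=3

b_1=3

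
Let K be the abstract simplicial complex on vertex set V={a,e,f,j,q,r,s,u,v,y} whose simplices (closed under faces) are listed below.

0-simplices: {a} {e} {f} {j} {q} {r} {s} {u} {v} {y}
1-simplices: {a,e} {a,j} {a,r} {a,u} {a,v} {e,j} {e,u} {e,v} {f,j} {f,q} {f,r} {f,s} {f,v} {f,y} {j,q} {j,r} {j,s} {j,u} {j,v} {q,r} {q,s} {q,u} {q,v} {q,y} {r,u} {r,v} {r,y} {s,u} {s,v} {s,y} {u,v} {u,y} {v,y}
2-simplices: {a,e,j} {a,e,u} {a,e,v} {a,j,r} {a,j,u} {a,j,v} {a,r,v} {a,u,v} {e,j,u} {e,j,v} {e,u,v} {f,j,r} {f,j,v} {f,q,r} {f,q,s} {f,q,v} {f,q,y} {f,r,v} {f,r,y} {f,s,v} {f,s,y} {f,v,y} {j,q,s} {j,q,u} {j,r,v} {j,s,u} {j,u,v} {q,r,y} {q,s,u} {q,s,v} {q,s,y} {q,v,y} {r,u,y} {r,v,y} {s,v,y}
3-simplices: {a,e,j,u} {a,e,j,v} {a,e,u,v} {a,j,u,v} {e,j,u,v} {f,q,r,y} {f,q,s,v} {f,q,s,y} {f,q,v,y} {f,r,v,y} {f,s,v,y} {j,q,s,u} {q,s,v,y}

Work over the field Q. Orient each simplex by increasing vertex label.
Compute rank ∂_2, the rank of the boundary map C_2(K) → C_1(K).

rank∂_2=22

n_0=10 n_1=33 n_2=35 n_3=13  [Q]
∂1: piv[ae,aj,ar,au,av,fj,fq,fs,fy] rk=9  ker:ej,eu,ev,fr,fv,jq,jr,js,ju,jv,qr,qs,qu,qv,qy,ru,rv,ry,su,sv,sy,uv,uy,vy
∂2: piv[aej,aeu,aev,ajr,aju,ajv,arv,auv,fjr,fjv,fqr,fqs,fqv,fqy,fry,fsv,fsy,fvy,jqs,jqu,jsu,ruy] rk=22  ker:eju,ejv,euv,frv,jrv,juv,qry,qsu,qsv,qsy,qvy,rvy,svy
∂3: piv[aeju,aejv,aeuv,ajuv,fqry,fqsv,fqsy,fqvy,frvy,fsvy,jqsu] rk=11  ker:ejuv,qsvy
rk∂_2=22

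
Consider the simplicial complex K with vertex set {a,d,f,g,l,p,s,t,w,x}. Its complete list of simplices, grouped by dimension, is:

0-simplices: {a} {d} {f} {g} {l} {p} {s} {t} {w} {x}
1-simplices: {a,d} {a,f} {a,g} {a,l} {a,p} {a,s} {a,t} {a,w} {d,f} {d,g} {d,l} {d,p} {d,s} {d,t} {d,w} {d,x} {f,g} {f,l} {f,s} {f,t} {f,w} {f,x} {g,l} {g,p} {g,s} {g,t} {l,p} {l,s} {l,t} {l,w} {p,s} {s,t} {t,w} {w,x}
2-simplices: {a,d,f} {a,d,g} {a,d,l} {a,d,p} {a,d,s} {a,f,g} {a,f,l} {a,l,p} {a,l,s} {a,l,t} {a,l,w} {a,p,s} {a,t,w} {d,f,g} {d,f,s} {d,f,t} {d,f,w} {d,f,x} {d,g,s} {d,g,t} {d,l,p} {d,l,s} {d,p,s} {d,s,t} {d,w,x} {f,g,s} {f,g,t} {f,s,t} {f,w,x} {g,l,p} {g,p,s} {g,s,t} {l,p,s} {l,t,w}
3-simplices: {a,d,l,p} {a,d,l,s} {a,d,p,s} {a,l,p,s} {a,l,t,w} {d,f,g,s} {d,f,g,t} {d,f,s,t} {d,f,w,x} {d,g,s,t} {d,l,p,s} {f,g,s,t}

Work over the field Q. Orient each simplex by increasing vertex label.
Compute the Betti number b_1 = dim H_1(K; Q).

b_1=2

n_0=10 n_1=34 n_2=34 n_3=12  [Q]
∂1: piv[ad,af,ag,al,ap,as,at,aw,dx] rk=9  ker:df,dg,dl,dp,ds,dt,dw,fg,fl,fs,ft,fw,fx,gl,gp,gs,gt,lp,ls,lt,lw,ps,st,tw,wx
∂2: piv[adf,adg,adl,adp,ads,afg,afl,alp,als,alt,alw,aps,atw,dfs,dft,dfw,dfx,dgs,dgt,dst,dwx,glp,gps] rk=23  ker:dfg,dlp,dls,dps,fgs,fgt,fst,fwx,gst,lps,ltw
∂3: piv[adlp,adls,adps,alps,altw,dfgs,dfgt,dfst,dfwx,dgst] rk=10  ker:dlps,fgst
b_1=(34−9)−23=2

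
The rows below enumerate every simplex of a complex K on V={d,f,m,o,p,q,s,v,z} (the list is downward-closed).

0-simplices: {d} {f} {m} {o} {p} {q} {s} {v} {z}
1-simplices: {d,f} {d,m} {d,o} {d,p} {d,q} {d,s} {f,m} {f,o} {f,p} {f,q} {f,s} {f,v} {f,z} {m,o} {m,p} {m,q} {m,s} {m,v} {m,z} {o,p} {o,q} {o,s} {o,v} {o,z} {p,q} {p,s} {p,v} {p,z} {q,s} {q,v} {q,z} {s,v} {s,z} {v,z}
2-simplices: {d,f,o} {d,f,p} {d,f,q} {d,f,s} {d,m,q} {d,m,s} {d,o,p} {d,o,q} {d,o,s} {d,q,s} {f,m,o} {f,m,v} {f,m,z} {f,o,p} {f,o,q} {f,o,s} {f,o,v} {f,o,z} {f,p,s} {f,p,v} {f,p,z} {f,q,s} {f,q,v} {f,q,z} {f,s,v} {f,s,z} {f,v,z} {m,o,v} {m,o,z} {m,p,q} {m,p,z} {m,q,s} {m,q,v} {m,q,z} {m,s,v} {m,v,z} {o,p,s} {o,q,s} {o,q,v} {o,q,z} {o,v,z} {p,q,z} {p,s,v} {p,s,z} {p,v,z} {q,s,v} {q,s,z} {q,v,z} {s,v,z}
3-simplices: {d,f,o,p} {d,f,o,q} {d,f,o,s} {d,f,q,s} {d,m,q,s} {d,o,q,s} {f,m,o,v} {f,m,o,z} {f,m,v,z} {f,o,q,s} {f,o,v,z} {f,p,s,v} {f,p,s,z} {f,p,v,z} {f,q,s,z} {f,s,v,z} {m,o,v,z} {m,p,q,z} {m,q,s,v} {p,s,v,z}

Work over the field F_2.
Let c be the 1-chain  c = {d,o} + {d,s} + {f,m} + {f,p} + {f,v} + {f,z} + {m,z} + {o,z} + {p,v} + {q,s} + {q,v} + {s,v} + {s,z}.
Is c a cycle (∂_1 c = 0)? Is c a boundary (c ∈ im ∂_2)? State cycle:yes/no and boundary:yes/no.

cycle:yes boundary:yes

n_0=9 n_1=34 n_2=49 n_3=20  [Z2]
∂1: piv[df,dm,do,dp,dq,ds,fv,fz] rk=8  ker:fm,fo,fp,fq,fs,mo,mp,mq,ms,mv,mz,op,oq,os,ov,oz,pq,ps,pv,pz,qs,qv,qz,sv,sz,vz
∂2: piv[dfo,dfp,dfq,dfs,dmq,dms,dop,doq,dos,dqs,fmo,fmv,fmz,fov,foz,fps,fpv,fpz,fqv,fqz,fsv,fsz,fvz,mpq,mpz,mqv] rk=26  ker:fop,foq,fos,fqs,mov,moz,mqs,mqz,msv,mvz,ops,oqs,oqv,oqz,ovz,pqz,psv,psz,pvz,qsv,qsz,qvz,svz
∂3: piv[dfop,dfoq,dfos,dfqs,dmqs,doqs,fmov,fmoz,fmvz,fovz,fpsv,fpsz,fpvz,fqsz,fsvz,mpqz,mqsv] rk=17  ker:foqs,movz,psvz
∂1c = 0
c vs im∂2: reduces to 0 ⇒ boundary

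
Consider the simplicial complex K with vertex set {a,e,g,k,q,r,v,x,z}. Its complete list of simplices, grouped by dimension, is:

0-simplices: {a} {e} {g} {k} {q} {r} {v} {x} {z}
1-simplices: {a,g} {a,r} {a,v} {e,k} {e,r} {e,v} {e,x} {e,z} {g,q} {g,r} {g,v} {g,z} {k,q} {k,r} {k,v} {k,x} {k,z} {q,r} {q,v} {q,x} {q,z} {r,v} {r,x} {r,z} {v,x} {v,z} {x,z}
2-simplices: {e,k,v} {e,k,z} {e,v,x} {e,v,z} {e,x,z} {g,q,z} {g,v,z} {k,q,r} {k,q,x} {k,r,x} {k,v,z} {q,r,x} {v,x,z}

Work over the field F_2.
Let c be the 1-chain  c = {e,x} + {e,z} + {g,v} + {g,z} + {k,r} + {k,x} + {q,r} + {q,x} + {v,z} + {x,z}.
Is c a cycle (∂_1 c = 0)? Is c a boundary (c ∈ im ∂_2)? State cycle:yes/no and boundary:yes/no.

cycle:yes boundary:yes

n_0=9 n_1=27 n_2=13  [Z2]
∂1: piv[ag,ar,av,ek,er,ex,ez,gq] rk=8  ker:ev,gr,gv,gz,kq,kr,kv,kx,kz,qr,qv,qx,qz,rv,rx,rz,vx,vz,xz
∂2: piv[ekv,ekz,evx,evz,exz,gqz,gvz,kqr,kqx,krx] rk=10  ker:kvz,qrx,vxz
∂1c = 0
c vs im∂2: reduces to 0 ⇒ boundary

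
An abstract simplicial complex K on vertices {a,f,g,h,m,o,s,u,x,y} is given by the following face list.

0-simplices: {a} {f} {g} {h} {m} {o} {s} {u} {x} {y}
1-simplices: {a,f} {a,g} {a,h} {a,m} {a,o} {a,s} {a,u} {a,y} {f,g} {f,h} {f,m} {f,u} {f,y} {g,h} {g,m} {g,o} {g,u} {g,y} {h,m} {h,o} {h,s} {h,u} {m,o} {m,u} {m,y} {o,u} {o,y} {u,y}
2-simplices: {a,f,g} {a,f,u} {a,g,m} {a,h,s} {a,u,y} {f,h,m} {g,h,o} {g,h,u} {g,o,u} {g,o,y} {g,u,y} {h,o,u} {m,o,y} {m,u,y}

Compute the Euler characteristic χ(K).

χ(K)=-4

n_0=10 n_1=28 n_2=14
χ=+10−28+14=-4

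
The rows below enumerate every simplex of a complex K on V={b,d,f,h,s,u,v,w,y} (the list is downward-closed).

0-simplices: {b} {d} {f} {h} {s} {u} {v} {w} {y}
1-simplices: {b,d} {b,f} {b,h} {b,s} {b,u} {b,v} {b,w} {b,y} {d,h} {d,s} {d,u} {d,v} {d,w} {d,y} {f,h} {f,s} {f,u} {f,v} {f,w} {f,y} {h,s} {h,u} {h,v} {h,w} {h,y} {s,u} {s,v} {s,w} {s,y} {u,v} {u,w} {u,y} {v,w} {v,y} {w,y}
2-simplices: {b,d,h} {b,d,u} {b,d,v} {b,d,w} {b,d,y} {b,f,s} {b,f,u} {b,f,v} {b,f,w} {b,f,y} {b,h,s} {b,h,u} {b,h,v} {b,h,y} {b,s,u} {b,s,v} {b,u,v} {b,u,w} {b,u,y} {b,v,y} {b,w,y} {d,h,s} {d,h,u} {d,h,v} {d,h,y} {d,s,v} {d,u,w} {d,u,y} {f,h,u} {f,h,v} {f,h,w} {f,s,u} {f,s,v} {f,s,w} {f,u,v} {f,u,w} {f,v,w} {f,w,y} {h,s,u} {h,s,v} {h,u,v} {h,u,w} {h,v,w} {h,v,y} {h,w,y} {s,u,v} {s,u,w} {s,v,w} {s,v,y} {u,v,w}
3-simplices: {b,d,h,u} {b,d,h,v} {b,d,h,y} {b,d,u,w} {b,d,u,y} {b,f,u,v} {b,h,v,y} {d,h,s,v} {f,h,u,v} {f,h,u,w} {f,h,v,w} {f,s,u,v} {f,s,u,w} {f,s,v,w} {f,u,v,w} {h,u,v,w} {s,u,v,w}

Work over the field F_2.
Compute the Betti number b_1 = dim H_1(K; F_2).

n_0=9 n_1=35 n_2=50 n_3=17  [Z2]
∂1: piv[bd,bf,bh,bs,bu,bv,bw,by] rk=8  ker:dh,ds,du,dv,dw,dy,fh,fs,fu,fv,fw,fy,hs,hu,hv,hw,hy,su,sv,sw,sy,uv,uw,uy,vw,vy,wy
∂2: piv[bdh,bdu,bdv,bdw,bdy,bfs,bfu,bfv,bfw,bfy,bhs,bhu,bhv,bhy,bsu,bsv,buv,buw,buy,bvy,bwy,dhs,fhu,fhw,fsw,fvw,svy] rk=27  ker:dhu,dhv,dhy,dsv,duw,duy,fhv,fsu,fsv,fuv,fuw,fwy,hsu,hsv,huv,huw,hvw,hvy,hwy,suv,suw,svw,uvw
∂3: piv[bdhu,bdhv,bdhy,bduw,bduy,bfuv,bhvy,dhsv,fhuv,fhuw,fhvw,fsuv,fsuw,fsvw,fuvw] rk=15  ker:huvw,suvw
b_1=(35−8)−27=0

b_1=0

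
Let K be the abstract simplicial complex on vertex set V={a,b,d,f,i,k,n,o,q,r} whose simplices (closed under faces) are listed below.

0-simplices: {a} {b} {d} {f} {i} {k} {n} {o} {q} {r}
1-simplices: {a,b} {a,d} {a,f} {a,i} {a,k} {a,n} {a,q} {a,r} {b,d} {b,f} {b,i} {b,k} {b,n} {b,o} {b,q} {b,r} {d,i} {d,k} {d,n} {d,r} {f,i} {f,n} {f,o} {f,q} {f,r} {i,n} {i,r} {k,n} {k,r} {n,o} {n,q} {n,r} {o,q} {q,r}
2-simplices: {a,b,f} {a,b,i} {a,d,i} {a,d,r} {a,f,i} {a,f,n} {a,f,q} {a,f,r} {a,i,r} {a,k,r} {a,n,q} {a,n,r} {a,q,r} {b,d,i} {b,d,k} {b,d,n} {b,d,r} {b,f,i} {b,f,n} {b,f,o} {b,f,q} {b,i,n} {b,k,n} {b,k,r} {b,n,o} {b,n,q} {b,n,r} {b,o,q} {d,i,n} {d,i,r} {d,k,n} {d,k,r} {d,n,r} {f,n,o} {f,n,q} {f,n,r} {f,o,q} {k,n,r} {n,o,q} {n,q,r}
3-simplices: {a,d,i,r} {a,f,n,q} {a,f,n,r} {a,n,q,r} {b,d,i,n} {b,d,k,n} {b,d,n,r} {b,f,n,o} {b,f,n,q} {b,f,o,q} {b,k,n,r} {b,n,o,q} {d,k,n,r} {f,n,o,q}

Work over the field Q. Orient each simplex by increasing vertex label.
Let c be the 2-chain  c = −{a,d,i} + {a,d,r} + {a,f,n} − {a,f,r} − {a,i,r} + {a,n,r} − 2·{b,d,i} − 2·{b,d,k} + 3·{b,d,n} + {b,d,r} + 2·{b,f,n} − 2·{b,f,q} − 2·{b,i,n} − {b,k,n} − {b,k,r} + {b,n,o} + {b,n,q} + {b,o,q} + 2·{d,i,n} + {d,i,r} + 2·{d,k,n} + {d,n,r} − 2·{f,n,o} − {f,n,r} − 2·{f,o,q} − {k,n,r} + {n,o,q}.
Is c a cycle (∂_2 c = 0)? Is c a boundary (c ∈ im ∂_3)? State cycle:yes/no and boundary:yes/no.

n_0=10 n_1=34 n_2=40 n_3=14  [Q]
∂1: piv[ab,ad,af,ai,ak,an,aq,ar,bo] rk=9  ker:bd,bf,bi,bk,bn,bq,br,di,dk,dn,dr,fi,fn,fo,fq,fr,in,ir,kn,kr,no,nq,nr,oq,qr
∂2: piv[abf,abi,adi,adr,afi,afn,afq,afr,air,akr,anq,anr,aqr,bdi,bdk,bdn,bdr,bfn,bfo,bfq,bin,bkn,bkr,bno,boq] rk=25  ker:bfi,bnq,bnr,din,dir,dkn,dkr,dnr,fno,fnq,fnr,foq,knr,noq,nqr
∂3: piv[adir,afnq,afnr,anqr,bdin,bdkn,bdnr,bfno,bfnq,bfoq,bknr,bnoq,dknr] rk=13  ker:fnoq
∂2c = 0
c vs im∂3: reduces to 0 ⇒ boundary

cycle:yes boundary:yes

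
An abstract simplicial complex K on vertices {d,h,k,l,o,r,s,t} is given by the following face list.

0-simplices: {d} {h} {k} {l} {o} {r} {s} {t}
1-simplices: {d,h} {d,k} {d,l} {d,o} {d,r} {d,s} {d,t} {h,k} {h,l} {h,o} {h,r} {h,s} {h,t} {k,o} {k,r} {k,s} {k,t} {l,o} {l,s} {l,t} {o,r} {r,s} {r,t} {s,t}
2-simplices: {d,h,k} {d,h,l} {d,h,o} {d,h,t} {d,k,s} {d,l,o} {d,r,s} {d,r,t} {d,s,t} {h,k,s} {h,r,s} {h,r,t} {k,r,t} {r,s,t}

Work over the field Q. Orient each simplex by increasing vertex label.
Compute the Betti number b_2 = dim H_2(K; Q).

n_0=8 n_1=24 n_2=14  [Q]
∂1: piv[dh,dk,dl,do,dr,ds,dt] rk=7  ker:hk,hl,ho,hr,hs,ht,ko,kr,ks,kt,lo,ls,lt,or,rs,rt,st
∂2: piv[dhk,dhl,dho,dht,dks,dlo,drs,drt,dst,hks,hrs,krt] rk=12  ker:hrt,rst
b_2=(14−12)−0=2

b_2=2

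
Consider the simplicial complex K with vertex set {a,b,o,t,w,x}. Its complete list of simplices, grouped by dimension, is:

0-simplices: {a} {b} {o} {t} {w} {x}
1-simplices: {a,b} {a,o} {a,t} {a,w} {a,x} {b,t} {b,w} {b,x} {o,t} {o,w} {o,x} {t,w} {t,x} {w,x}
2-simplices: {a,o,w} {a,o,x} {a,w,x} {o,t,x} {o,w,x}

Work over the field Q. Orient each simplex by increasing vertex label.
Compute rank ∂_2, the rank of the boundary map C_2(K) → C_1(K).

n_0=6 n_1=14 n_2=5  [Q]
∂1: piv[ab,ao,at,aw,ax] rk=5  ker:bt,bw,bx,ot,ow,ox,tw,tx,wx
∂2: piv[aow,aox,awx,otx] rk=4  ker:owx
rk∂_2=4

rank∂_2=4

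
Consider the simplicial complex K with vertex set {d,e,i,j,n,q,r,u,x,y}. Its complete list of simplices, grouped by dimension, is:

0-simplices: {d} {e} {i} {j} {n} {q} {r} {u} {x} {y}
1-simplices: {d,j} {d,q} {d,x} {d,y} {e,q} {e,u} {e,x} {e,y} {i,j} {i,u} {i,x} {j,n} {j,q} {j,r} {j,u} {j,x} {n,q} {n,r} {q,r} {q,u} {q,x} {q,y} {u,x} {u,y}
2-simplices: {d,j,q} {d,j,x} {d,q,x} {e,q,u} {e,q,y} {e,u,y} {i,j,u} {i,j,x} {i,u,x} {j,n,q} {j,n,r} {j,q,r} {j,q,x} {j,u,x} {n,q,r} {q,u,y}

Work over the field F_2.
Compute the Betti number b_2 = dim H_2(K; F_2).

n_0=10 n_1=24 n_2=16  [Z2]
∂1: piv[dj,dq,dx,dy,eq,eu,ij,jn,jr] rk=9  ker:ex,ey,iu,ix,jq,ju,jx,nq,nr,qr,qu,qx,qy,ux,uy
∂2: piv[djq,djx,dqx,equ,eqy,euy,iju,ijx,iux,jnq,jnr,jqr] rk=12  ker:jqx,jux,nqr,quy
b_2=(16−12)−0=4

b_2=4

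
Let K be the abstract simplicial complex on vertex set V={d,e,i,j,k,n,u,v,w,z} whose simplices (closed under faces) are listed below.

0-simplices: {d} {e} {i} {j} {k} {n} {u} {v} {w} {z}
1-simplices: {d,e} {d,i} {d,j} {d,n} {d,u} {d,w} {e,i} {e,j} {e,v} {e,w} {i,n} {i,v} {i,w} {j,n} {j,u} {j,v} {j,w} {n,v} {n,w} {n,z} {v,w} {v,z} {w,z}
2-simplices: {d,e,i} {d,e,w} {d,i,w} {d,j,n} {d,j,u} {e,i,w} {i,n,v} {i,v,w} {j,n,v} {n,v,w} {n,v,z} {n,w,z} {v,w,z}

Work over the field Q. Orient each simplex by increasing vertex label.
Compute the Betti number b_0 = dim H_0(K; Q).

n_0=10 n_1=23 n_2=13  [Q]
∂1: piv[de,di,dj,dn,du,dw,ev,nz] rk=8  ker:ei,ej,ew,in,iv,iw,jn,ju,jv,jw,nv,nw,vw,vz,wz
∂2: piv[dei,dew,diw,djn,dju,inv,ivw,jnv,nvw,nvz,nwz] rk=11  ker:eiw,vwz
b_0=(10−0)−8=2

b_0=2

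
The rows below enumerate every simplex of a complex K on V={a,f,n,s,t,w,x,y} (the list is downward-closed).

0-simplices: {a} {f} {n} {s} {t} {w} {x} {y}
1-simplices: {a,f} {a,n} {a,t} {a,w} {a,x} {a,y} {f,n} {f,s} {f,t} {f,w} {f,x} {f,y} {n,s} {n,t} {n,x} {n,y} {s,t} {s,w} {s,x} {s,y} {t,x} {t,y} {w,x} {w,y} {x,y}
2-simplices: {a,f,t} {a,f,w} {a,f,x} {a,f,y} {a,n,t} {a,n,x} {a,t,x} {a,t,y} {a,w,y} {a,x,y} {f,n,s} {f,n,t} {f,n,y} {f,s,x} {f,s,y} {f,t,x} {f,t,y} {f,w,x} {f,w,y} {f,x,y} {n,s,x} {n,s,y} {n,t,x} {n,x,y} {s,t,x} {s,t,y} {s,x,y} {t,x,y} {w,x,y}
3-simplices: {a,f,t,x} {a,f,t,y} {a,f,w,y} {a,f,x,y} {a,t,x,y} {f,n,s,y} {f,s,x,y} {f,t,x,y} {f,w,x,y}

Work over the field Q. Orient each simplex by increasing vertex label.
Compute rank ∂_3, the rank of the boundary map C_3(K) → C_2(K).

rank∂_3=8

n_0=8 n_1=25 n_2=29 n_3=9  [Q]
∂1: piv[af,an,at,aw,ax,ay,fs] rk=7  ker:fn,ft,fw,fx,fy,ns,nt,nx,ny,st,sw,sx,sy,tx,ty,wx,wy,xy
∂2: piv[aft,afw,afx,afy,ant,anx,atx,aty,awy,axy,fns,fnt,fny,fsx,fsy,fwx,stx] rk=17  ker:ftx,fty,fwy,fxy,nsx,nsy,ntx,nxy,sty,sxy,txy,wxy
∂3: piv[aftx,afty,afwy,afxy,atxy,fnsy,fsxy,fwxy] rk=8  ker:ftxy
rk∂_3=8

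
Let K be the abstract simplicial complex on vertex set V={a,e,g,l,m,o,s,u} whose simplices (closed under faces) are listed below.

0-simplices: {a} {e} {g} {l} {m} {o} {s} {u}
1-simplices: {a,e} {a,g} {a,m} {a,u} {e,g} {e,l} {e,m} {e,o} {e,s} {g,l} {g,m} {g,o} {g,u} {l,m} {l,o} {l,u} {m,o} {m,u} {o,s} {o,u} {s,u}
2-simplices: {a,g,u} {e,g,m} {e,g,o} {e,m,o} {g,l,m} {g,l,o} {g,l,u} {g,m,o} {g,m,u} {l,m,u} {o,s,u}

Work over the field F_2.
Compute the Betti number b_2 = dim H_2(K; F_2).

n_0=8 n_1=21 n_2=11  [Z2]
∂1: piv[ae,ag,am,au,el,eo,es] rk=7  ker:eg,em,gl,gm,go,gu,lm,lo,lu,mo,mu,os,ou,su
∂2: piv[agu,egm,ego,emo,glm,glo,glu,gmu,osu] rk=9  ker:gmo,lmu
b_2=(11−9)−0=2

b_2=2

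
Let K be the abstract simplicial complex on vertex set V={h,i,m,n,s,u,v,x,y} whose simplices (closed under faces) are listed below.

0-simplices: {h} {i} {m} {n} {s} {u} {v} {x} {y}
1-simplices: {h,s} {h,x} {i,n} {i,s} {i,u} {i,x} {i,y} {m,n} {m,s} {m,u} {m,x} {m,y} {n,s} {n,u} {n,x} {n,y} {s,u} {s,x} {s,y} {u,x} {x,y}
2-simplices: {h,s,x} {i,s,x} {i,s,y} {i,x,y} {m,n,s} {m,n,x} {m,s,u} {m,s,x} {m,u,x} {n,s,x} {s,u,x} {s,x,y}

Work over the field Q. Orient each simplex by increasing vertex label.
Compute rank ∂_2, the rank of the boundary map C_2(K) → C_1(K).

n_0=9 n_1=21 n_2=12  [Q]
∂1: piv[hs,hx,in,is,iu,iy,mn] rk=7  ker:ix,ms,mu,mx,my,ns,nu,nx,ny,su,sx,sy,ux,xy
∂2: piv[hsx,isx,isy,ixy,mns,mnx,msu,msx,mux] rk=9  ker:nsx,sux,sxy
rk∂_2=9

rank∂_2=9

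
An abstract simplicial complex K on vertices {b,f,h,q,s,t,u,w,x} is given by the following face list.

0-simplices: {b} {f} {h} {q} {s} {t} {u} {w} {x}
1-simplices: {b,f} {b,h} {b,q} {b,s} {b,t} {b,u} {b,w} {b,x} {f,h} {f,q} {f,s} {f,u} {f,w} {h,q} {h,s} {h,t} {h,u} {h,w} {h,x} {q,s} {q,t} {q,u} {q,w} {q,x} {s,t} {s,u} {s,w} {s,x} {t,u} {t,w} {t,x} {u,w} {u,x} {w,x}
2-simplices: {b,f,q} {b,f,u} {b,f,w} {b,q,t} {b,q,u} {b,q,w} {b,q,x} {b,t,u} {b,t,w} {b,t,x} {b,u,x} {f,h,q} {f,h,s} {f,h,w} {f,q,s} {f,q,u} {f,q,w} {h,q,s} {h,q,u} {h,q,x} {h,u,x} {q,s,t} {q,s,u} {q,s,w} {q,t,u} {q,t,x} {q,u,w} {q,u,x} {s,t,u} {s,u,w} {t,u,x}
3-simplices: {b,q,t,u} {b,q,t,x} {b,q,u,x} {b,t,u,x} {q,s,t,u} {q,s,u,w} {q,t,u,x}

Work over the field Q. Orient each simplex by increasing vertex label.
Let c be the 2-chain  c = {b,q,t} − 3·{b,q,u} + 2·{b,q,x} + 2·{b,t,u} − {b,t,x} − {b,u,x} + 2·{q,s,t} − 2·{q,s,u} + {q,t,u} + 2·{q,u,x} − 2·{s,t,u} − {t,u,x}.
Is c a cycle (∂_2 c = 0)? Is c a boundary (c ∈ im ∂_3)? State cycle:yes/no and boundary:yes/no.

cycle:yes boundary:yes

n_0=9 n_1=34 n_2=31 n_3=7  [Q]
∂1: piv[bf,bh,bq,bs,bt,bu,bw,bx] rk=8  ker:fh,fq,fs,fu,fw,hq,hs,ht,hu,hw,hx,qs,qt,qu,qw,qx,st,su,sw,sx,tu,tw,tx,uw,ux,wx
∂2: piv[bfq,bfu,bfw,bqt,bqu,bqw,bqx,btu,btw,btx,bux,fhq,fhs,fhw,fqs,hqu,hqx,qst,qsu,qsw,quw] rk=21  ker:fqu,fqw,hqs,hux,qtu,qtx,qux,stu,suw,tux
∂3: piv[bqtu,bqtx,bqux,btux,qstu,qsuw] rk=6  ker:qtux
∂2c = 0
c vs im∂3: reduces to 0 ⇒ boundary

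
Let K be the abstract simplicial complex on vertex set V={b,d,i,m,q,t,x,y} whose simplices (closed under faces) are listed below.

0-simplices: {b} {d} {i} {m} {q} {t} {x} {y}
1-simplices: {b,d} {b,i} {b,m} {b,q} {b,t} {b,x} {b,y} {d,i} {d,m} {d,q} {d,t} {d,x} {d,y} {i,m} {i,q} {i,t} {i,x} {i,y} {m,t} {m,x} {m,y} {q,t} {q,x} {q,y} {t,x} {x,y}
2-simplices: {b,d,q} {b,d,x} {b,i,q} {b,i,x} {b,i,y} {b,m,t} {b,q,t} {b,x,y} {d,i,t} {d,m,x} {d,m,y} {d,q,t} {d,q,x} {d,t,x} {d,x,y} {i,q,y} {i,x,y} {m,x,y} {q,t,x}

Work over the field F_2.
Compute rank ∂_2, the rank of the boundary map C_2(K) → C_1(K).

n_0=8 n_1=26 n_2=19  [Z2]
∂1: piv[bd,bi,bm,bq,bt,bx,by] rk=7  ker:di,dm,dq,dt,dx,dy,im,iq,it,ix,iy,mt,mx,my,qt,qx,qy,tx,xy
∂2: piv[bdq,bdx,biq,bix,biy,bmt,bqt,bxy,dit,dmx,dmy,dqt,dqx,dtx,dxy,iqy] rk=16  ker:ixy,mxy,qtx
rk∂_2=16

rank∂_2=16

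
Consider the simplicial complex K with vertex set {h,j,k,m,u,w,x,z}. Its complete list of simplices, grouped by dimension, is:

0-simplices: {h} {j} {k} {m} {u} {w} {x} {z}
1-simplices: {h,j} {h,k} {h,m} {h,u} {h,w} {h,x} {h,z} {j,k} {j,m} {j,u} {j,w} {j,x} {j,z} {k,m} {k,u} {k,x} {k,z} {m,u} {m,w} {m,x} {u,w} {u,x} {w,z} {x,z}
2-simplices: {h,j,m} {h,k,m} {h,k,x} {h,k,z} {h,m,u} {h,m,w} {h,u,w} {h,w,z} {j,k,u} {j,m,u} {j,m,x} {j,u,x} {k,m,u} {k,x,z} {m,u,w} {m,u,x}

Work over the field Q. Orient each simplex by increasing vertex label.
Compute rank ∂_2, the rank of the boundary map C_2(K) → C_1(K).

rank∂_2=14

n_0=8 n_1=24 n_2=16  [Q]
∂1: piv[hj,hk,hm,hu,hw,hx,hz] rk=7  ker:jk,jm,ju,jw,jx,jz,km,ku,kx,kz,mu,mw,mx,uw,ux,wz,xz
∂2: piv[hjm,hkm,hkx,hkz,hmu,hmw,huw,hwz,jku,jmu,jmx,jux,kmu,kxz] rk=14  ker:muw,mux
rk∂_2=14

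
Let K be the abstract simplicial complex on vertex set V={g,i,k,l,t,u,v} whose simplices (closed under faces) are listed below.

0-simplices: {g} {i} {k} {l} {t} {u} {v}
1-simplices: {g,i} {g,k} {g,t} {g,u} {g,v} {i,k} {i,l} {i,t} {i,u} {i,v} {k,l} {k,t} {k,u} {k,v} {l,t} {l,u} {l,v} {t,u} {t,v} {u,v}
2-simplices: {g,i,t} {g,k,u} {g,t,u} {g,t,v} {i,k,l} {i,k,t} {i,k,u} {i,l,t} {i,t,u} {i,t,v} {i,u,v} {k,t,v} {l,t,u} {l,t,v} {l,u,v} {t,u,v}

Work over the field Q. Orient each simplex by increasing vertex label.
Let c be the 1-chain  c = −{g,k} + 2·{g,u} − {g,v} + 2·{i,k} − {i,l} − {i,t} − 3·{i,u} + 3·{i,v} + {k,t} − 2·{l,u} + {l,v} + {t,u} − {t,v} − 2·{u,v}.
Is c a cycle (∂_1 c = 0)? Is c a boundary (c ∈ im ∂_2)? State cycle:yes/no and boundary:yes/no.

cycle:yes boundary:yes

n_0=7 n_1=20 n_2=16  [Q]
∂1: piv[gi,gk,gt,gu,gv,il] rk=6  ker:ik,it,iu,iv,kl,kt,ku,kv,lt,lu,lv,tu,tv,uv
∂2: piv[git,gku,gtu,gtv,ikl,ikt,iku,ilt,itu,itv,iuv,ktv,ltu,ltv] rk=14  ker:luv,tuv
∂1c = 0
c vs im∂2: reduces to 0 ⇒ boundary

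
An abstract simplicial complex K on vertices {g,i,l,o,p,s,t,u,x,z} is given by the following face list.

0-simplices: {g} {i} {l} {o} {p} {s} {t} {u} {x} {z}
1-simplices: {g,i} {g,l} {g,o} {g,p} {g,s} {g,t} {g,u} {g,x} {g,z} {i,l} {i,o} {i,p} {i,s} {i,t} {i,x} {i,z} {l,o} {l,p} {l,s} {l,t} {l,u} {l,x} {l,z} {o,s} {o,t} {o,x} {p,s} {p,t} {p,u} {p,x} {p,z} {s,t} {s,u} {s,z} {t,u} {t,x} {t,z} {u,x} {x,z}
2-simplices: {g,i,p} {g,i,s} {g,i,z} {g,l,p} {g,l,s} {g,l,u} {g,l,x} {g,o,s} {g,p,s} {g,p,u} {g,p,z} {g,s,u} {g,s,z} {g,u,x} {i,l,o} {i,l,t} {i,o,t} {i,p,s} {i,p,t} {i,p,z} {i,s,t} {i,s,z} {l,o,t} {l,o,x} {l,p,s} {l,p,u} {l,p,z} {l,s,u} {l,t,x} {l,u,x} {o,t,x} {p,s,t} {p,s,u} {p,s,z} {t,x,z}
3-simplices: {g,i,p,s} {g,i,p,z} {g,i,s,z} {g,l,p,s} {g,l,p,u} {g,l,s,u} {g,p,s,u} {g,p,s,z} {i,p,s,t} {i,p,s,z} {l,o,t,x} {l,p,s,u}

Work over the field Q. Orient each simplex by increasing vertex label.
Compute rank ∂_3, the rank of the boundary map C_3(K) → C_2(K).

n_0=10 n_1=39 n_2=35 n_3=12  [Q]
∂1: piv[gi,gl,go,gp,gs,gt,gu,gx,gz] rk=9  ker:il,io,ip,is,it,ix,iz,lo,lp,ls,lt,lu,lx,lz,os,ot,ox,ps,pt,pu,px,pz,st,su,sz,tu,tx,tz,ux,xz
∂2: piv[gip,gis,giz,glp,gls,glu,glx,gos,gps,gpu,gpz,gsu,gsz,gux,ilo,ilt,iot,ipt,ist,lox,lpz,ltx,txz] rk=23  ker:ips,ipz,isz,lot,lps,lpu,lsu,lux,otx,pst,psu,psz
∂3: piv[gips,gipz,gisz,glps,glpu,glsu,gpsu,gpsz,ipst,lotx] rk=10  ker:ipsz,lpsu
rk∂_3=10

rank∂_3=10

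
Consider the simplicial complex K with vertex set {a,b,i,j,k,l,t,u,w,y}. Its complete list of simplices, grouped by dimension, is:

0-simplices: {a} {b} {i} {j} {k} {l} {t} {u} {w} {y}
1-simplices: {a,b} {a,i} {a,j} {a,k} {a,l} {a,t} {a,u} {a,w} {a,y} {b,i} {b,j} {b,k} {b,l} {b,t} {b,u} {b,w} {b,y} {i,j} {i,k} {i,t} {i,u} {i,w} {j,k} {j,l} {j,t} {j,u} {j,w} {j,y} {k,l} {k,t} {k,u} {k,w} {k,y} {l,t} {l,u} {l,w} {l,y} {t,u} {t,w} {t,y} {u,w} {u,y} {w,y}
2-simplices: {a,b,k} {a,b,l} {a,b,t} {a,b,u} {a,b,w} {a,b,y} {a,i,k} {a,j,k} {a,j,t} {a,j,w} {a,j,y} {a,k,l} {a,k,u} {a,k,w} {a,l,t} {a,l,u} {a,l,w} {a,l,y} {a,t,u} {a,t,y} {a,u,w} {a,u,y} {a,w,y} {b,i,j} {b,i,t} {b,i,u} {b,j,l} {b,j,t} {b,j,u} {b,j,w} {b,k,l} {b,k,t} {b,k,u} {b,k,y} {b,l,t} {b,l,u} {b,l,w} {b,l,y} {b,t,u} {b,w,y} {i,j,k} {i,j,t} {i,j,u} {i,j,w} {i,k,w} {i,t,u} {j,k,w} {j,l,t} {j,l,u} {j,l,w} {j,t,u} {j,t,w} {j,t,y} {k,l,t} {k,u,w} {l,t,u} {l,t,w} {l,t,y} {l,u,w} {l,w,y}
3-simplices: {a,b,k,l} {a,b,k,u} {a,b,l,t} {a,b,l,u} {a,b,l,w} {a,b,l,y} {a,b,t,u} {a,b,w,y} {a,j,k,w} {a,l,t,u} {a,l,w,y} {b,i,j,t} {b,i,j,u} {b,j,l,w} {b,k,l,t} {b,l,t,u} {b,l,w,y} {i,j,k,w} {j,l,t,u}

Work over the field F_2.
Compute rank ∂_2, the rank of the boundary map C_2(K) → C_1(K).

rank∂_2=34

n_0=10 n_1=43 n_2=60 n_3=19  [Z2]
∂1: piv[ab,ai,aj,ak,al,at,au,aw,ay] rk=9  ker:bi,bj,bk,bl,bt,bu,bw,by,ij,ik,it,iu,iw,jk,jl,jt,ju,jw,jy,kl,kt,ku,kw,ky,lt,lu,lw,ly,tu,tw,ty,uw,uy,wy
∂2: piv[abk,abl,abt,abu,abw,aby,aik,ajk,ajt,ajw,ajy,akl,aku,akw,alt,alu,alw,aly,atu,aty,auw,auy,awy,bij,bit,biu,bjl,bjt,bju,bkt,bky,ijk,ijw,jtw] rk=34  ker:bjw,bkl,bku,blt,blu,blw,bly,btu,bwy,ijt,iju,ikw,itu,jkw,jlt,jlu,jlw,jtu,jty,klt,kuw,ltu,ltw,lty,luw,lwy
∂3: piv[abkl,abku,ablt,ablu,ablw,ably,abtu,abwy,ajkw,altu,alwy,bijt,biju,bjlw,bklt,ijkw,jltu] rk=17  ker:bltu,blwy
rk∂_2=34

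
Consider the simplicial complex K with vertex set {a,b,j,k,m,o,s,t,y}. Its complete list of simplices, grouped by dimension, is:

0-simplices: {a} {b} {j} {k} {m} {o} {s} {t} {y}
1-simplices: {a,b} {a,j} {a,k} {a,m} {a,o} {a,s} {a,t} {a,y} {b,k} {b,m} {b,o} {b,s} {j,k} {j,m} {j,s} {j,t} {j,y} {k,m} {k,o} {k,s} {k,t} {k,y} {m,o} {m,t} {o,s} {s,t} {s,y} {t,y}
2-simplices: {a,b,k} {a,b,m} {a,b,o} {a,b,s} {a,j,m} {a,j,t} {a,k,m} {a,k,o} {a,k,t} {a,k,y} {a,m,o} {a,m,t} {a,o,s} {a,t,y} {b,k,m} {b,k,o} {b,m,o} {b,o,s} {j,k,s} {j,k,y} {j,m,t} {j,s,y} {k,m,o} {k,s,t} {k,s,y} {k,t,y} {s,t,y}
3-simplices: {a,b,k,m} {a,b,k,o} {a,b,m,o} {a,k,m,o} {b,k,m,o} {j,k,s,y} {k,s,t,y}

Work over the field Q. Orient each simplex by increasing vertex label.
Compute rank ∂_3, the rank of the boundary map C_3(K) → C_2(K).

n_0=9 n_1=28 n_2=27 n_3=7  [Q]
∂1: piv[ab,aj,ak,am,ao,as,at,ay] rk=8  ker:bk,bm,bo,bs,jk,jm,js,jt,jy,km,ko,ks,kt,ky,mo,mt,os,st,sy,ty
∂2: piv[abk,abm,abo,abs,ajm,ajt,akm,ako,akt,aky,amo,amt,aos,aty,jks,jky,jsy,kst] rk=18  ker:bkm,bko,bmo,bos,jmt,kmo,ksy,kty,sty
∂3: piv[abkm,abko,abmo,akmo,jksy,ksty] rk=6  ker:bkmo
rk∂_3=6

rank∂_3=6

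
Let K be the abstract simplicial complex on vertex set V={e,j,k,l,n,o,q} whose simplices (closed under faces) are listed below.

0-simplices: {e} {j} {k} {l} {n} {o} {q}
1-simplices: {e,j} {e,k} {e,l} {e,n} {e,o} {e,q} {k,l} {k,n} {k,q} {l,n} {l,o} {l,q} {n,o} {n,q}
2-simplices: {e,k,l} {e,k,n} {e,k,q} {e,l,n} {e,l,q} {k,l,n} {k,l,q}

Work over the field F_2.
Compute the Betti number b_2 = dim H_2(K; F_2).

b_2=2

n_0=7 n_1=14 n_2=7  [Z2]
∂1: piv[ej,ek,el,en,eo,eq] rk=6  ker:kl,kn,kq,ln,lo,lq,no,nq
∂2: piv[ekl,ekn,ekq,eln,elq] rk=5  ker:kln,klq
b_2=(7−5)−0=2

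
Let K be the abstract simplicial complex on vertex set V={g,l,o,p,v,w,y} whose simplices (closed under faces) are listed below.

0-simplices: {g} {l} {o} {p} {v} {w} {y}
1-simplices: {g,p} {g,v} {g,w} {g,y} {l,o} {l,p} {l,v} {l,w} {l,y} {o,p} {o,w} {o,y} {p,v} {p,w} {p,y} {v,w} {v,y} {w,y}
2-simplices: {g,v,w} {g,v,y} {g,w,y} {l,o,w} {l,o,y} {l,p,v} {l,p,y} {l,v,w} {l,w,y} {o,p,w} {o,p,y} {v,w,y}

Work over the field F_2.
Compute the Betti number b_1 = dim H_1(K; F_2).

n_0=7 n_1=18 n_2=12  [Z2]
∂1: piv[gp,gv,gw,gy,lo,lp] rk=6  ker:lv,lw,ly,op,ow,oy,pv,pw,py,vw,vy,wy
∂2: piv[gvw,gvy,gwy,low,loy,lpv,lpy,lvw,lwy,opw,opy] rk=11  ker:vwy
b_1=(18−6)−11=1

b_1=1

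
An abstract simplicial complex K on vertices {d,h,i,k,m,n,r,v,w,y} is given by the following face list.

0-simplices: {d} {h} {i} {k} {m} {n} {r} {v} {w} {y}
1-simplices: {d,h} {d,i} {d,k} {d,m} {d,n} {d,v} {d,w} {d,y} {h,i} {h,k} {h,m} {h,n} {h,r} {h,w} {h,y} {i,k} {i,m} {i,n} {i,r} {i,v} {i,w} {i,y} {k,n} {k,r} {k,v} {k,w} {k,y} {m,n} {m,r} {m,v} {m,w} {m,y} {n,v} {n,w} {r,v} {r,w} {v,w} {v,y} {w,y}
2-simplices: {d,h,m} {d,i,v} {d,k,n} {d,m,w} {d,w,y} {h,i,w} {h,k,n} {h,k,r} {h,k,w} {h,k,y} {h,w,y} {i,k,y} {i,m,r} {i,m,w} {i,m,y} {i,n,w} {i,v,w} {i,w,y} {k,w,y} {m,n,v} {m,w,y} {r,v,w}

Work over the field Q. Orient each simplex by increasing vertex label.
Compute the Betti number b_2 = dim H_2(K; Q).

b_2=2

n_0=10 n_1=39 n_2=22  [Q]
∂1: piv[dh,di,dk,dm,dn,dv,dw,dy,hr] rk=9  ker:hi,hk,hm,hn,hw,hy,ik,im,in,ir,iv,iw,iy,kn,kr,kv,kw,ky,mn,mr,mv,mw,my,nv,nw,rv,rw,vw,vy,wy
∂2: piv[dhm,div,dkn,dmw,dwy,hiw,hkn,hkr,hkw,hky,hwy,iky,imr,imw,imy,inw,ivw,iwy,mnv,rvw] rk=20  ker:kwy,mwy
b_2=(22−20)−0=2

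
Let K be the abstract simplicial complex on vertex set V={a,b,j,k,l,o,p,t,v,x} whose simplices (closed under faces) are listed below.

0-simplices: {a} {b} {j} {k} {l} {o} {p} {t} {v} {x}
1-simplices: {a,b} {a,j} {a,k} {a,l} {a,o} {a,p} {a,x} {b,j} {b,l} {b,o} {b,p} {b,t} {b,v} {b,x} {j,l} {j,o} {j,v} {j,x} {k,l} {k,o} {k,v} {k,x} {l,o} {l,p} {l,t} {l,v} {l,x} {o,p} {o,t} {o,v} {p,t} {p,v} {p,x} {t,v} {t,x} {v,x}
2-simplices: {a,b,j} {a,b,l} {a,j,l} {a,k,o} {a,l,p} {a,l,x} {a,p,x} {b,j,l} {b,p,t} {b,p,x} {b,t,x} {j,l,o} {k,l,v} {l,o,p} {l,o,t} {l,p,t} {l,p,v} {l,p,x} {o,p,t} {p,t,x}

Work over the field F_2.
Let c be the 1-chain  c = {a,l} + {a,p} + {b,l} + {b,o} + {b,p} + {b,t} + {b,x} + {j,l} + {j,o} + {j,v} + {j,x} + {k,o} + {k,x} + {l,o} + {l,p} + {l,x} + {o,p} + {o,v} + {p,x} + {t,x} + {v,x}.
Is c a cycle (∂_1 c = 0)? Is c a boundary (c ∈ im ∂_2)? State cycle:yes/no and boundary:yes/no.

n_0=10 n_1=36 n_2=20  [Z2]
∂1: piv[ab,aj,ak,al,ao,ap,ax,bt,bv] rk=9  ker:bj,bl,bo,bp,bx,jl,jo,jv,jx,kl,ko,kv,kx,lo,lp,lt,lv,lx,op,ot,ov,pt,pv,px,tv,tx,vx
∂2: piv[abj,abl,ajl,ako,alp,alx,apx,bpt,bpx,btx,jlo,klv,lop,lot,lpt,lpv] rk=16  ker:bjl,lpx,opt,ptx
∂1c = {b} + {p} + {v} + {x}

cycle:no boundary:no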